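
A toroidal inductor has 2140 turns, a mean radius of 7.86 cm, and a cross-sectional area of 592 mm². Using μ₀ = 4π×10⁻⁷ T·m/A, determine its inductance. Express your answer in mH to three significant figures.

For a thin toroid, L = μ₀N²A/(2πR).
L = (4π×10⁻⁷)(2140)²(5.920×10^-4) / (2π×7.860×10^-2 m) = 6.899×10^-3 H.

L ≈ 6.90 mH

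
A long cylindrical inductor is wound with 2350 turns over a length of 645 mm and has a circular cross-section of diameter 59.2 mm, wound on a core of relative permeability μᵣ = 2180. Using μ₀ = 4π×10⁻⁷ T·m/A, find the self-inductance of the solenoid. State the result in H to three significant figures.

L ≈ 64.6 H

A = π(d/2)² = π(2.960×10^-2 m)² = 2.753×10^-3 m².
For a long solenoid, L = μ₀μᵣN²A/ℓ.
L = (4π×10⁻⁷)(2180)(2350)²(2.753×10^-3)/(0.645 m) = 64.56 H.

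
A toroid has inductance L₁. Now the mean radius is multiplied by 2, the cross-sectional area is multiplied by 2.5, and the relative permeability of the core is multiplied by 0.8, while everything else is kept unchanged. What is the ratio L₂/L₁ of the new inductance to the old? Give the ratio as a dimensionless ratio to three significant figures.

L₂/L₁ = 1.00

For a toroid, L ∝ μᵣN²A/R.
L₂/L₁ = (2)^-1 × (2.5) × (0.8) = 1.00.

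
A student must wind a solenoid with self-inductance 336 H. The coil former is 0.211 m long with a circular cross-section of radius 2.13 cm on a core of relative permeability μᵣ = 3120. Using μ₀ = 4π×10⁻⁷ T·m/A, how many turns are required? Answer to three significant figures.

A = πr² = π(2.130×10^-2 m)² = 1.425×10^-3 m².
From L = μ₀μᵣN²A/ℓ, N = √(Lℓ / (μ₀μᵣA)).
N = √[(336)(0.211) / ((4π×10⁻⁷)(3120)×1.425×10^-3)] = √(1.269×10^7) ≈ 3561.8.

N ≈ 3560 turns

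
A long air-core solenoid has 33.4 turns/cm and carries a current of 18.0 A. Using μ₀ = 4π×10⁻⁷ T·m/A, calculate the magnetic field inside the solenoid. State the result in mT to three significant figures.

B ≈ 75.5 mT

Inside a long solenoid, B = μ₀nI.
B = (4π×10⁻⁷)(3.340×10^3 m⁻¹)(18.0 A) = 7.5549×10^-2 T.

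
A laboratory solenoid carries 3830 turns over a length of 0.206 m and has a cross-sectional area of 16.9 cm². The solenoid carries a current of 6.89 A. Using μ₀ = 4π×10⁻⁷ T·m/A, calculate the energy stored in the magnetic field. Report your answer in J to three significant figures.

U ≈ 3.59 J

A = 16.9 cm² = 1.690×10^-3 m².
L = μ₀N²A/ℓ = (4π×10⁻⁷)(3830)²(1.690×10^-3)/(0.206) = 0.1512 H.
U = ½LI² = ½(0.1512)(6.89)² = 3.59 J.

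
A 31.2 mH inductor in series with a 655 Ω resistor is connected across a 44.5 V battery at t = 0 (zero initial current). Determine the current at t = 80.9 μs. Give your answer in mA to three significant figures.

I ≈ 55.5 mA

τ = L/R = 3.120×10^-2/655 = 4.763×10^-5 s; final current I_∞ = ε/R = 44.5/655 = 6.794×10^-2 A.
I(t) = I_∞(1 − e^(−t/τ)) with t/τ = 1.698.
I = (6.794×10^-2)(1 − e^(−1.698)) = 5.551×10^-2 A.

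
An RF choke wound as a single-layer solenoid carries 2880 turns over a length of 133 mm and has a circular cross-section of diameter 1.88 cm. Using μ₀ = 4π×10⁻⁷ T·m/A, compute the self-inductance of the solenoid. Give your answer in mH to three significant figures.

A = π(d/2)² = π(9.400×10^-3 m)² = 2.776×10^-4 m².
For a long solenoid, L = μ₀N²A/ℓ.
L = (4π×10⁻⁷)(2880)²(2.776×10^-4)/(0.133 m) = 2.175×10^-2 H.

L ≈ 21.8 mH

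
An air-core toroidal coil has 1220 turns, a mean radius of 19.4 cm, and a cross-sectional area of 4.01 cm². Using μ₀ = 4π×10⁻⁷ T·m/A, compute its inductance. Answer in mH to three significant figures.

For a thin toroid, L = μ₀N²A/(2πR).
L = (4π×10⁻⁷)(1220)²(4.010×10^-4) / (2π×0.194 m) = 6.153×10^-4 H.

L ≈ 0.615 mH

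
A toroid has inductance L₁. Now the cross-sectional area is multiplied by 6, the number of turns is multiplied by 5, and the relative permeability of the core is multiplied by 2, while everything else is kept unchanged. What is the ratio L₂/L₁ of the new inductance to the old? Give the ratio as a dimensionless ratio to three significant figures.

For a toroid, L ∝ μᵣN²A/R.
L₂/L₁ = (6) × (5)^2 × (2) = 300.

L₂/L₁ = 300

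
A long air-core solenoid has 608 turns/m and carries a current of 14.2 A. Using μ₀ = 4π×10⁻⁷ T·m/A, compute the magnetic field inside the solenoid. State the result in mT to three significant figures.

B ≈ 10.8 mT

Inside a long solenoid, B = μ₀nI.
B = (4π×10⁻⁷)(608 m⁻¹)(14.2 A) = 1.0849×10^-2 T.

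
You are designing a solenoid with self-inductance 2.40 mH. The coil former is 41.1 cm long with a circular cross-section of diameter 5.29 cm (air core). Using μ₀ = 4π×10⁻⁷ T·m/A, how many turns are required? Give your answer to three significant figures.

A = π(d/2)² = π(2.645×10^-2 m)² = 2.198×10^-3 m².
From L = μ₀N²A/ℓ, N = √(Lℓ / (μ₀A)).
N = √[(2.400×10^-3)(0.411) / ((4π×10⁻⁷)×2.198×10^-3)] = √(3.571×10^5) ≈ 597.6.

N ≈ 598 turns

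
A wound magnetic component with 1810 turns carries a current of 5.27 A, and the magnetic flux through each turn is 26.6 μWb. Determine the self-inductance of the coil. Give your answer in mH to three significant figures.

L ≈ 9.14 mH

Self-inductance is defined by L = NΦ_B/I (flux linkage over current).
L = (1810)(2.660×10^-5 Wb)/(5.27 A) = 9.136×10^-3 H.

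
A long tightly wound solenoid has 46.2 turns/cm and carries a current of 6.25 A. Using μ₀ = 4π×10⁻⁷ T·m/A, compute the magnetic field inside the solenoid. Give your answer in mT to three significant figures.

B ≈ 36.3 mT

Inside a long solenoid, B = μ₀nI.
B = (4π×10⁻⁷)(4.620×10^3 m⁻¹)(6.25 A) = 3.629×10^-2 T.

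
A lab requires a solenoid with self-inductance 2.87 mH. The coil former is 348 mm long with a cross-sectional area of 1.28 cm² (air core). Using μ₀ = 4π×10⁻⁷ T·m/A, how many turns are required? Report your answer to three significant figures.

A = 1.28 cm² = 1.280×10^-4 m².
From L = μ₀N²A/ℓ, N = √(Lℓ / (μ₀A)).
N = √[(2.870×10^-3)(0.348) / ((4π×10⁻⁷)×1.280×10^-4)] = √(6.209×10^6) ≈ 2491.8.

N ≈ 2490 turns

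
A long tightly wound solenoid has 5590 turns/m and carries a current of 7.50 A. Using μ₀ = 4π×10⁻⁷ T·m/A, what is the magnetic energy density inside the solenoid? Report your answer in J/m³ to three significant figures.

B = μ₀nI = (4π×10⁻⁷)(5.590×10^3)(7.50) = 5.268×10^-2 T.
u = B²/(2μ₀) = (5.268×10^-2)²/(2×4π×10⁻⁷) = 1.104×10^3 J/m³.

u ≈ 1100 J/m³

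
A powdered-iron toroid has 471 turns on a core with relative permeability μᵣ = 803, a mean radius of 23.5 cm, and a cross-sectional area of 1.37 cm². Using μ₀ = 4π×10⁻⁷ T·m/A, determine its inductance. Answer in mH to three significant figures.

For a thin toroid, L = μ₀μᵣN²A/(2πR).
L = (4π×10⁻⁷)(803)(471)²(1.370×10^-4) / (2π×0.235 m) = 2.077×10^-2 H.

L ≈ 20.8 mH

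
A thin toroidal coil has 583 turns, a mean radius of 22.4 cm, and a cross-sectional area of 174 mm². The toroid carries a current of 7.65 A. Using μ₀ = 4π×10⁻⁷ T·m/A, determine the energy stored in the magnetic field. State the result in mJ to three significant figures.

U ≈ 1.55 mJ

L = μ₀N²A/(2πR) = (4π×10⁻⁷)(583)²(1.740×10^-4)/(2π×0.224) = 5.280×10^-5 H.
U = ½LI² = ½(5.280×10^-5)(7.65)² = 1.545×10^-3 J.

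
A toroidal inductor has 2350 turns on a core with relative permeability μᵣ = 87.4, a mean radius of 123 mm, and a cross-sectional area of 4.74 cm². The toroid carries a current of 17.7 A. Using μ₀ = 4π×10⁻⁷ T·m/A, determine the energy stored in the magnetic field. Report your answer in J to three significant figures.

U ≈ 58.3 J

L = μ₀μᵣN²A/(2πR) = (4π×10⁻⁷)(87.4)(2350)²(4.740×10^-4)/(2π×0.123) = 0.372 H.
U = ½LI² = ½(0.372)(17.7)² = 58.27 J.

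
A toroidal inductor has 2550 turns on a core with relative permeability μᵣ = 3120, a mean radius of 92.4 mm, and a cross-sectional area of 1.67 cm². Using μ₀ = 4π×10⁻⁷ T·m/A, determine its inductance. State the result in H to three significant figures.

L ≈ 7.33 H

For a thin toroid, L = μ₀μᵣN²A/(2πR).
L = (4π×10⁻⁷)(3120)(2550)²(1.670×10^-4) / (2π×9.240×10^-2 m) = 7.333 H.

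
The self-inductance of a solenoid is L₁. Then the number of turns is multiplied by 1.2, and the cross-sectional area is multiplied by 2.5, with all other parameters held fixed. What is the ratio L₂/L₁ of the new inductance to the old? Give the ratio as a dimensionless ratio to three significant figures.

For a solenoid, L ∝ μᵣN²A/ℓ.
L₂/L₁ = (1.2)^2 × (2.5) = 3.60.

L₂/L₁ = 3.60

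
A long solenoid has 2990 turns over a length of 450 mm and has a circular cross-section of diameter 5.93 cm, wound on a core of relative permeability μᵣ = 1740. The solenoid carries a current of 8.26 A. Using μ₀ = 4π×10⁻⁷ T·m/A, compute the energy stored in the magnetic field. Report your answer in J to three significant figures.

U ≈ 4090 J

A = π(d/2)² = π(2.965×10^-2 m)² = 2.762×10^-3 m².
L = μ₀μᵣN²A/ℓ = (4π×10⁻⁷)(1740)(2990)²(2.762×10^-3)/(0.45) = 120 H.
U = ½LI² = ½(120)(8.26)² = 4.093×10^3 J.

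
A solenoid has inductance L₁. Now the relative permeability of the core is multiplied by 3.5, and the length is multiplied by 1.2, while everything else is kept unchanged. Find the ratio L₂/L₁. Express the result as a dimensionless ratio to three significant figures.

For a solenoid, L ∝ μᵣN²A/ℓ.
L₂/L₁ = (3.5) × (1.2)^-1 = 2.92.

L₂/L₁ = 2.92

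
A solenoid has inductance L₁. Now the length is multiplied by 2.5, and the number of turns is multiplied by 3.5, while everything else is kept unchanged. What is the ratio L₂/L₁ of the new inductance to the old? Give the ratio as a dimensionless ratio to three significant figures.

L₂/L₁ = 4.90

For a solenoid, L ∝ μᵣN²A/ℓ.
L₂/L₁ = (2.5)^-1 × (3.5)^2 = 4.90.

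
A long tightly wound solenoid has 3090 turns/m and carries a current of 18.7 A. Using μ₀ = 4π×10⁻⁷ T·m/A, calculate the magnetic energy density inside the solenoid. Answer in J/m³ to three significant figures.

B = μ₀nI = (4π×10⁻⁷)(3.090×10^3)(18.7) = 7.261×10^-2 T.
u = B²/(2μ₀) = (7.261×10^-2)²/(2×4π×10⁻⁷) = 2.098×10^3 J/m³.

u ≈ 2100 J/m³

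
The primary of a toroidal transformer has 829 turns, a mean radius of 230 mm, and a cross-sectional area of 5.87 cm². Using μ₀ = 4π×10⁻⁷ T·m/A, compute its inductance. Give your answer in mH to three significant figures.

For a thin toroid, L = μ₀N²A/(2πR).
L = (4π×10⁻⁷)(829)²(5.870×10^-4) / (2π×0.23 m) = 3.508×10^-4 H.

L ≈ 0.351 mH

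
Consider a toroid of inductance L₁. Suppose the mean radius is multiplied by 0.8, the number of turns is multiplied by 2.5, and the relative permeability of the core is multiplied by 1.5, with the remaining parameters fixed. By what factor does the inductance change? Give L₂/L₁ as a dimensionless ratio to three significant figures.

For a toroid, L ∝ μᵣN²A/R.
L₂/L₁ = (0.8)^-1 × (2.5)^2 × (1.5) = 11.7.

L₂/L₁ = 11.7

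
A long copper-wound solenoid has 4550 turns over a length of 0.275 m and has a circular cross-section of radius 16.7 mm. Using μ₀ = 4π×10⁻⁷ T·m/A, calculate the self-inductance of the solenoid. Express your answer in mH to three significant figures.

L ≈ 82.9 mH

A = πr² = π(1.670×10^-2 m)² = 8.762×10^-4 m².
For a long solenoid, L = μ₀N²A/ℓ.
L = (4π×10⁻⁷)(4550)²(8.762×10^-4)/(0.275 m) = 8.289×10^-2 H.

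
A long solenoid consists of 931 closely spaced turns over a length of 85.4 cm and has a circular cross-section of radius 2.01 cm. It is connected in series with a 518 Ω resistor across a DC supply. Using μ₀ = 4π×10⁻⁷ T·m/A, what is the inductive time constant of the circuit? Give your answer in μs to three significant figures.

τ ≈ 3.13 μs

A = πr² = π(2.010×10^-2 m)² = 1.269×10^-3 m².
L = μ₀N²A/ℓ = (4π×10⁻⁷)(931)²(1.269×10^-3)/(0.854) = 1.619×10^-3 H.
τ = L/R = (1.619×10^-3)/(518) = 3.125×10^-6 s.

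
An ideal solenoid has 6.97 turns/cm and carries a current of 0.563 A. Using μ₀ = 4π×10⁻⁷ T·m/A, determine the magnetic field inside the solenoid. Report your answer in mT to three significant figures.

B ≈ 0.493 mT

Inside a long solenoid, B = μ₀nI.
B = (4π×10⁻⁷)(697 m⁻¹)(0.563 A) = 4.931×10^-4 T.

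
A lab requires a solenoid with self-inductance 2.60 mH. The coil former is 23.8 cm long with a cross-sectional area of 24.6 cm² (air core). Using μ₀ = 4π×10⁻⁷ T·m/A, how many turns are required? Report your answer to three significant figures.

A = 24.6 cm² = 2.460×10^-3 m².
From L = μ₀N²A/ℓ, N = √(Lℓ / (μ₀A)).
N = √[(2.600×10^-3)(0.238) / ((4π×10⁻⁷)×2.460×10^-3)] = √(2.002×10^5) ≈ 447.4.

N ≈ 447 turns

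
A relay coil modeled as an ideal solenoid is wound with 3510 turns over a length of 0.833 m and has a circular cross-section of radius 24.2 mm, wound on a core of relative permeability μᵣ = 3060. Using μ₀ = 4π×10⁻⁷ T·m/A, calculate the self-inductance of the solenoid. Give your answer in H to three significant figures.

A = πr² = π(2.420×10^-2 m)² = 1.840×10^-3 m².
For a long solenoid, L = μ₀μᵣN²A/ℓ.
L = (4π×10⁻⁷)(3060)(3510)²(1.840×10^-3)/(0.833 m) = 104.6 H.

L ≈ 105 H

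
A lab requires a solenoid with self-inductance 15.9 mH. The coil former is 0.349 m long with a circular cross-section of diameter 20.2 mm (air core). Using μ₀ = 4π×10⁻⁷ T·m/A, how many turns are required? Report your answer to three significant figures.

N ≈ 3710 turns

A = π(d/2)² = π(1.010×10^-2 m)² = 3.2047×10^-4 m².
From L = μ₀N²A/ℓ, N = √(Lℓ / (μ₀A)).
N = √[(1.590×10^-2)(0.349) / ((4π×10⁻⁷)×3.2047×10^-4)] = √(1.378×10^7) ≈ 3712.0.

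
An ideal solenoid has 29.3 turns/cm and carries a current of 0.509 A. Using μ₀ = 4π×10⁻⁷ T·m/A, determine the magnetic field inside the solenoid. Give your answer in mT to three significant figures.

Inside a long solenoid, B = μ₀nI.
B = (4π×10⁻⁷)(2.930×10^3 m⁻¹)(0.509 A) = 1.874×10^-3 T.

B ≈ 1.87 mT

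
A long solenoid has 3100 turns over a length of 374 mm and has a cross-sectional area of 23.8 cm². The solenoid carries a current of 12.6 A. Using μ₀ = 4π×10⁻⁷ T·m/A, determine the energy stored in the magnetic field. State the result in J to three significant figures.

U ≈ 6.10 J

A = 23.8 cm² = 2.380×10^-3 m².
L = μ₀N²A/ℓ = (4π×10⁻⁷)(3100)²(2.380×10^-3)/(0.374) = 7.6849×10^-2 H.
U = ½LI² = ½(7.6849×10^-2)(12.6)² = 6.1 J.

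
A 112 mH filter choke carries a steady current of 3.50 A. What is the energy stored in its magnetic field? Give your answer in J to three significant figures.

U ≈ 0.686 J

Stored magnetic energy: U = ½LI².
U = ½(0.112 H)(3.50 A)² = 0.686 J.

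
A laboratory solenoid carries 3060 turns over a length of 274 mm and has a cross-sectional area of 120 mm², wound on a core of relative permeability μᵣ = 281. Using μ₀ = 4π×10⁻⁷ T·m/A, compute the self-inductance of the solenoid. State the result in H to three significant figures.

L ≈ 1.45 H

A = 120 mm² = 1.200×10^-4 m².
For a long solenoid, L = μ₀μᵣN²A/ℓ.
L = (4π×10⁻⁷)(281)(3060)²(1.200×10^-4)/(0.274 m) = 1.448 H.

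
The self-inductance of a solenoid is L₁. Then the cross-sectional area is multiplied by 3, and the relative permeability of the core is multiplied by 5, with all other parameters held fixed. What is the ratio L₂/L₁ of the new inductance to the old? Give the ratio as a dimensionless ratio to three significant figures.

For a solenoid, L ∝ μᵣN²A/ℓ.
L₂/L₁ = (3) × (5) = 15.0.

L₂/L₁ = 15.0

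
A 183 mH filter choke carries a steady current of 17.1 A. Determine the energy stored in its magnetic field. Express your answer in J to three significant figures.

Stored magnetic energy: U = ½LI².
U = ½(0.183 H)(17.1 A)² = 26.76 J.

U ≈ 26.8 J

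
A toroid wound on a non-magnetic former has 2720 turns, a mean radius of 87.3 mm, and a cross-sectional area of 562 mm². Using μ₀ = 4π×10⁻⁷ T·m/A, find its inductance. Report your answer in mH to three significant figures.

L ≈ 9.53 mH

For a thin toroid, L = μ₀N²A/(2πR).
L = (4π×10⁻⁷)(2720)²(5.620×10^-4) / (2π×8.730×10^-2 m) = 9.526×10^-3 H.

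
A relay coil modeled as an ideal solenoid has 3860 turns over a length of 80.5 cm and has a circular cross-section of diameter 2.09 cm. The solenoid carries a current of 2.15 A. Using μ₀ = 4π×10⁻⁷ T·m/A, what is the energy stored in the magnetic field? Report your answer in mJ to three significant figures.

U ≈ 18.4 mJ

A = π(d/2)² = π(1.045×10^-2 m)² = 3.431×10^-4 m².
L = μ₀N²A/ℓ = (4π×10⁻⁷)(3860)²(3.431×10^-4)/(0.805) = 7.979×10^-3 H.
U = ½LI² = ½(7.979×10^-3)(2.15)² = 1.844×10^-2 J.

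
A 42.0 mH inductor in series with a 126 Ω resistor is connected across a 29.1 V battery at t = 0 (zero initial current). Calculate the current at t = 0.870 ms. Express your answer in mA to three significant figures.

τ = L/R = 4.200×10^-2/126 = 3.333×10^-4 s; final current I_∞ = ε/R = 29.1/126 = 0.231 A.
I(t) = I_∞(1 − e^(−t/τ)) with t/τ = 2.610.
I = (0.231)(1 − e^(−2.610)) = 0.214 A.

I ≈ 214 mA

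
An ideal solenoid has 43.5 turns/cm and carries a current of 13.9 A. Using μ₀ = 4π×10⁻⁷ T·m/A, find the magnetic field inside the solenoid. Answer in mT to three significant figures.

B ≈ 76.0 mT

Inside a long solenoid, B = μ₀nI.
B = (4π×10⁻⁷)(4.350×10^3 m⁻¹)(13.9 A) = 7.598×10^-2 T.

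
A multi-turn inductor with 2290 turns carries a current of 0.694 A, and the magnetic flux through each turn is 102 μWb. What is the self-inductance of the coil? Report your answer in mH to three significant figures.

Self-inductance is defined by L = NΦ_B/I (flux linkage over current).
L = (2290)(1.020×10^-4 Wb)/(0.694 A) = 0.3366 H.

L ≈ 337 mH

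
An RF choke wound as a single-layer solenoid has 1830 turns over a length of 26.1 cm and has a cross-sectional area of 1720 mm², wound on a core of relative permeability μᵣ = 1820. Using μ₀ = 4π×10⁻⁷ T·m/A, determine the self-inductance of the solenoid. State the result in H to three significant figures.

L ≈ 50.5 H

A = 1720 mm² = 1.720×10^-3 m².
For a long solenoid, L = μ₀μᵣN²A/ℓ.
L = (4π×10⁻⁷)(1820)(1830)²(1.720×10^-3)/(0.261 m) = 50.47 H.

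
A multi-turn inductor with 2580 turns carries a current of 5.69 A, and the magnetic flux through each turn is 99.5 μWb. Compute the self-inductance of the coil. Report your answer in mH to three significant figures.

L ≈ 45.1 mH

Self-inductance is defined by L = NΦ_B/I (flux linkage over current).
L = (2580)(9.950×10^-5 Wb)/(5.69 A) = 4.512×10^-2 H.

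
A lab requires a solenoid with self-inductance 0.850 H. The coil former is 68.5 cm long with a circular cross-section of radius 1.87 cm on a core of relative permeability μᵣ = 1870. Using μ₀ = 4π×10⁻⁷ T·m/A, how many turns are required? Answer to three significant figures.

N ≈ 475 turns

A = πr² = π(1.870×10^-2 m)² = 1.099×10^-3 m².
From L = μ₀μᵣN²A/ℓ, N = √(Lℓ / (μ₀μᵣA)).
N = √[(0.85)(0.685) / ((4π×10⁻⁷)(1870)×1.099×10^-3)] = √(2.255×10^5) ≈ 474.9.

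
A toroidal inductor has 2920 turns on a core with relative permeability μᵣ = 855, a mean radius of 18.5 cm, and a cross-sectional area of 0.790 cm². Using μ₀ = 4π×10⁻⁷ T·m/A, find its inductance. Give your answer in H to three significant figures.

L ≈ 0.623 H

For a thin toroid, L = μ₀μᵣN²A/(2πR).
L = (4π×10⁻⁷)(855)(2920)²(7.900×10^-5) / (2π×0.185 m) = 0.6226 H.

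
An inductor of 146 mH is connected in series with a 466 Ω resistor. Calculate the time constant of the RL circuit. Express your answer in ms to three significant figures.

τ = L/R = (0.146 H)/(466 Ω) = 3.133×10^-4 s.

τ ≈ 0.313 ms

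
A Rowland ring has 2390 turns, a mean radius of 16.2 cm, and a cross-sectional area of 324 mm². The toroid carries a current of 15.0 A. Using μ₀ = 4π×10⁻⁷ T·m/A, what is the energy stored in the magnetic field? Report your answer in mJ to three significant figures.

U ≈ 257 mJ

L = μ₀N²A/(2πR) = (4π×10⁻⁷)(2390)²(3.240×10^-4)/(2π×0.162) = 2.2848×10^-3 H.
U = ½LI² = ½(2.2848×10^-3)(15.0)² = 0.257 J.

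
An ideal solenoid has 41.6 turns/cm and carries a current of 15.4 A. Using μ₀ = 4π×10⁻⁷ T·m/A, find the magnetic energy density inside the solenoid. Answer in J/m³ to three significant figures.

B = μ₀nI = (4π×10⁻⁷)(4.160×10^3)(15.4) = 8.051×10^-2 T.
u = B²/(2μ₀) = (8.051×10^-2)²/(2×4π×10⁻⁷) = 2.579×10^3 J/m³.

u ≈ 2580 J/m³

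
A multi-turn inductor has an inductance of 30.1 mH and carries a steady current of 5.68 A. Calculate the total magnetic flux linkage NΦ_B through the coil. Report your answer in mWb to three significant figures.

From L = NΦ_B/I, the flux linkage is NΦ_B = LI.
NΦ_B = (3.010×10^-2 H)(5.68 A) = 0.171 Wb.

NΦ_B ≈ 171 mWb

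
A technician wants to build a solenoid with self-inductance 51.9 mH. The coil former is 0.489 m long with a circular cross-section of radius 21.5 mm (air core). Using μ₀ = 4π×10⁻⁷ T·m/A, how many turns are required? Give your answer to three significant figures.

N ≈ 3730 turns

A = πr² = π(2.150×10^-2 m)² = 1.452×10^-3 m².
From L = μ₀N²A/ℓ, N = √(Lℓ / (μ₀A)).
N = √[(5.190×10^-2)(0.489) / ((4π×10⁻⁷)×1.452×10^-3)] = √(1.391×10^7) ≈ 3729.2.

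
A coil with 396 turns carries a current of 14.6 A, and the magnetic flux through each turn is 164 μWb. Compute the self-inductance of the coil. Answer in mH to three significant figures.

L ≈ 4.45 mH

Self-inductance is defined by L = NΦ_B/I (flux linkage over current).
L = (396)(1.640×10^-4 Wb)/(14.6 A) = 4.448×10^-3 H.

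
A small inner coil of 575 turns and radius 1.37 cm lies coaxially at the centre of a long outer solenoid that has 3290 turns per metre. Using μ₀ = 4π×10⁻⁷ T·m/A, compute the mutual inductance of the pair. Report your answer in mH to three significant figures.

M ≈ 1.40 mH

The outer solenoid produces a uniform field B₁ = μ₀n₁I₁ across the inner coil,
so the flux linkage is N₂Φ = N₂B₁A₂ = μ₀n₁N₂A₂·I₁, giving M = μ₀n₁N₂A₂.
A₂ = πr² = π(1.370×10^-2 m)² = 5.896×10^-4 m².
M = (4π×10⁻⁷)(3290)(575)(5.896×10^-4) = 1.402×10^-3 H.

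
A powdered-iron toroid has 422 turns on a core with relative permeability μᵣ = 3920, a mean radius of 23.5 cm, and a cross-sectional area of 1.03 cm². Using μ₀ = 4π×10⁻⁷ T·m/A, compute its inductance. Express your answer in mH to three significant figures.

L ≈ 61.2 mH

For a thin toroid, L = μ₀μᵣN²A/(2πR).
L = (4π×10⁻⁷)(3920)(422)²(1.030×10^-4) / (2π×0.235 m) = 6.119×10^-2 H.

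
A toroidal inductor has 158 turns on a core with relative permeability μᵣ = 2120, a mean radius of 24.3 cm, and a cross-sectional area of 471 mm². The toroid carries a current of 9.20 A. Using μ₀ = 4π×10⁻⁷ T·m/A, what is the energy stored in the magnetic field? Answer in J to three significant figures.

L = μ₀μᵣN²A/(2πR) = (4π×10⁻⁷)(2120)(158)²(4.710×10^-4)/(2π×0.243) = 2.052×10^-2 H.
U = ½LI² = ½(2.052×10^-2)(9.20)² = 0.8682 J.

U ≈ 0.868 J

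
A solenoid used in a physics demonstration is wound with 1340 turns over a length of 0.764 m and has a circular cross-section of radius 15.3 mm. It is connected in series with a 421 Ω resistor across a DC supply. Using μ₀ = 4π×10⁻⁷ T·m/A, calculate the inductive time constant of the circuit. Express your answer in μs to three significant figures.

τ ≈ 5.16 μs

A = πr² = π(1.530×10^-2 m)² = 7.354×10^-4 m².
L = μ₀N²A/ℓ = (4π×10⁻⁷)(1340)²(7.354×10^-4)/(0.764) = 2.172×10^-3 H.
τ = L/R = (2.172×10^-3)/(421) = 5.159×10^-6 s.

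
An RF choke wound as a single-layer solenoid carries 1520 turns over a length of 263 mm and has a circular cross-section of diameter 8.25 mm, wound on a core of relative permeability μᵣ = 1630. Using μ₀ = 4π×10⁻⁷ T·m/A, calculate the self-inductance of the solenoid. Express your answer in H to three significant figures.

A = π(d/2)² = π(4.125×10^-3 m)² = 5.346×10^-5 m².
For a long solenoid, L = μ₀μᵣN²A/ℓ.
L = (4π×10⁻⁷)(1630)(1520)²(5.346×10^-5)/(0.263 m) = 0.9619 H.

L ≈ 0.962 H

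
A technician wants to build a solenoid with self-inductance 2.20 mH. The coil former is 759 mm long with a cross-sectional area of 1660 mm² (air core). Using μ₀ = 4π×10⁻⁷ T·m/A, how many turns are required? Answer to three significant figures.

A = 1660 mm² = 1.660×10^-3 m².
From L = μ₀N²A/ℓ, N = √(Lℓ / (μ₀A)).
N = √[(2.200×10^-3)(0.759) / ((4π×10⁻⁷)×1.660×10^-3)] = √(8.0047×10^5) ≈ 894.7.

N ≈ 895 turns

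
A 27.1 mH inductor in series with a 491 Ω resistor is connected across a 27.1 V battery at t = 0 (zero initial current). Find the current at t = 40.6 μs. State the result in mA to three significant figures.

I ≈ 28.7 mA

τ = L/R = 2.710×10^-2/491 = 5.519×10^-5 s; final current I_∞ = ε/R = 27.1/491 = 5.519×10^-2 A.
I(t) = I_∞(1 − e^(−t/τ)) with t/τ = 0.736.
I = (5.519×10^-2)(1 − e^(−0.736)) = 2.874×10^-2 A.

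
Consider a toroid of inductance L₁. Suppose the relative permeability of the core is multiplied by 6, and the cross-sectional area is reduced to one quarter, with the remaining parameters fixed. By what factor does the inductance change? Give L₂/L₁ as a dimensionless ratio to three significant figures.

L₂/L₁ = 1.50

For a toroid, L ∝ μᵣN²A/R.
L₂/L₁ = (6) × (0.25) = 1.50.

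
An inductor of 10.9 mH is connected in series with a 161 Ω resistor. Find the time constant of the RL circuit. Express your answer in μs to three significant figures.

τ = L/R = (1.090×10^-2 H)/(161 Ω) = 6.770×10^-5 s.

τ ≈ 67.7 μs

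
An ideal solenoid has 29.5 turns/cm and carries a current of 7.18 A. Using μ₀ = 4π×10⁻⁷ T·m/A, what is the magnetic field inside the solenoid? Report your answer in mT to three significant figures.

Inside a long solenoid, B = μ₀nI.
B = (4π×10⁻⁷)(2.950×10^3 m⁻¹)(7.18 A) = 2.662×10^-2 T.

B ≈ 26.6 mT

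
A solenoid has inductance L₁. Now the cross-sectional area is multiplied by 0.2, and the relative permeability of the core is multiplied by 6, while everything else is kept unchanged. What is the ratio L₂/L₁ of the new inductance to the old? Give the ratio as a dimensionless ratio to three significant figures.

L₂/L₁ = 1.20

For a solenoid, L ∝ μᵣN²A/ℓ.
L₂/L₁ = (0.2) × (6) = 1.20.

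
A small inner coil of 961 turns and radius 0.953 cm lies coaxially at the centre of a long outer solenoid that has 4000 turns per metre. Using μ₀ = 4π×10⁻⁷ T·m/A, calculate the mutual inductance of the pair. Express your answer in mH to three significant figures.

M ≈ 1.38 mH

The outer solenoid produces a uniform field B₁ = μ₀n₁I₁ across the inner coil,
so the flux linkage is N₂Φ = N₂B₁A₂ = μ₀n₁N₂A₂·I₁, giving M = μ₀n₁N₂A₂.
A₂ = πr² = π(9.530×10^-3 m)² = 2.853×10^-4 m².
M = (4π×10⁻⁷)(4000)(961)(2.853×10^-4) = 1.378×10^-3 H.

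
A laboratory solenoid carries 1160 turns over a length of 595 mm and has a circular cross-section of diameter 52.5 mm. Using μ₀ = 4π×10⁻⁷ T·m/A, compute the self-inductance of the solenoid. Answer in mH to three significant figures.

L ≈ 6.15 mH

A = π(d/2)² = π(2.625×10^-2 m)² = 2.1648×10^-3 m².
For a long solenoid, L = μ₀N²A/ℓ.
L = (4π×10⁻⁷)(1160)²(2.1648×10^-3)/(0.595 m) = 6.152×10^-3 H.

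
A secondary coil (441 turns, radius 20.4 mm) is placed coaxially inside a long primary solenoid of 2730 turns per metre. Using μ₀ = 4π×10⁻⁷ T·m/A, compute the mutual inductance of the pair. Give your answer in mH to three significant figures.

The outer solenoid produces a uniform field B₁ = μ₀n₁I₁ across the inner coil,
so the flux linkage is N₂Φ = N₂B₁A₂ = μ₀n₁N₂A₂·I₁, giving M = μ₀n₁N₂A₂.
A₂ = πr² = π(2.040×10^-2 m)² = 1.307×10^-3 m².
M = (4π×10⁻⁷)(2730)(441)(1.307×10^-3) = 1.978×10^-3 H.

M ≈ 1.98 mH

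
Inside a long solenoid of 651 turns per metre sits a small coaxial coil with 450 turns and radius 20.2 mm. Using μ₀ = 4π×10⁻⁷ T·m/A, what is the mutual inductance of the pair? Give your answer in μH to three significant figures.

The outer solenoid produces a uniform field B₁ = μ₀n₁I₁ across the inner coil,
so the flux linkage is N₂Φ = N₂B₁A₂ = μ₀n₁N₂A₂·I₁, giving M = μ₀n₁N₂A₂.
A₂ = πr² = π(2.020×10^-2 m)² = 1.282×10^-3 m².
M = (4π×10⁻⁷)(651)(450)(1.282×10^-3) = 4.719×10^-4 H.

M ≈ 472 μH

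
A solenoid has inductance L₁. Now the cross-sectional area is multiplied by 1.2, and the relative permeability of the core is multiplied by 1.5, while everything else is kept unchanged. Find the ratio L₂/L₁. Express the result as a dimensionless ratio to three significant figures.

L₂/L₁ = 1.80

For a solenoid, L ∝ μᵣN²A/ℓ.
L₂/L₁ = (1.2) × (1.5) = 1.80.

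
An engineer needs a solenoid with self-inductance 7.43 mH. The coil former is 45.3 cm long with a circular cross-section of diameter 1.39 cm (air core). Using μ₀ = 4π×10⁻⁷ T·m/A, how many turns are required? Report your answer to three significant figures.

A = π(d/2)² = π(6.950×10^-3 m)² = 1.517×10^-4 m².
From L = μ₀N²A/ℓ, N = √(Lℓ / (μ₀A)).
N = √[(7.430×10^-3)(0.453) / ((4π×10⁻⁷)×1.517×10^-4)] = √(1.765×10^7) ≈ 4201.3.

N ≈ 4200 turns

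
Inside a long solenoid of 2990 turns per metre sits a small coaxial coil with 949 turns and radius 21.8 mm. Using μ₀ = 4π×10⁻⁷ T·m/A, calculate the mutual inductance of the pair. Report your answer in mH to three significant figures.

M ≈ 5.32 mH

The outer solenoid produces a uniform field B₁ = μ₀n₁I₁ across the inner coil,
so the flux linkage is N₂Φ = N₂B₁A₂ = μ₀n₁N₂A₂·I₁, giving M = μ₀n₁N₂A₂.
A₂ = πr² = π(2.180×10^-2 m)² = 1.493×10^-3 m².
M = (4π×10⁻⁷)(2990)(949)(1.493×10^-3) = 5.324×10^-3 H.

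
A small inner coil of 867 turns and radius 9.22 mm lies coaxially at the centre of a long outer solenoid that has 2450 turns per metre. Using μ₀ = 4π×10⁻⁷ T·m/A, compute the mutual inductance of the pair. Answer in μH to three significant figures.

M ≈ 713 μH

The outer solenoid produces a uniform field B₁ = μ₀n₁I₁ across the inner coil,
so the flux linkage is N₂Φ = N₂B₁A₂ = μ₀n₁N₂A₂·I₁, giving M = μ₀n₁N₂A₂.
A₂ = πr² = π(9.220×10^-3 m)² = 2.671×10^-4 m².
M = (4π×10⁻⁷)(2450)(867)(2.671×10^-4) = 7.129×10^-4 H.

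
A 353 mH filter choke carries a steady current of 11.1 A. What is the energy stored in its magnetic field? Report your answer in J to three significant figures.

Stored magnetic energy: U = ½LI².
U = ½(0.353 H)(11.1 A)² = 21.747 J.

U ≈ 21.7 J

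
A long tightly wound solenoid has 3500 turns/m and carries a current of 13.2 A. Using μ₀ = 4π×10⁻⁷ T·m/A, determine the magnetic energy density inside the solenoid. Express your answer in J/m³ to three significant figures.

B = μ₀nI = (4π×10⁻⁷)(3.500×10^3)(13.2) = 5.806×10^-2 T.
u = B²/(2μ₀) = (5.806×10^-2)²/(2×4π×10⁻⁷) = 1.341×10^3 J/m³.

u ≈ 1340 J/m³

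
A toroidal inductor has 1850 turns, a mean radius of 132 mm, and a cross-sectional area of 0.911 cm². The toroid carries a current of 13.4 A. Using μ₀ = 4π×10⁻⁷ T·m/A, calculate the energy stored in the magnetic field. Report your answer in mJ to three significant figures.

U ≈ 42.4 mJ

L = μ₀N²A/(2πR) = (4π×10⁻⁷)(1850)²(9.110×10^-5)/(2π×0.132) = 4.724×10^-4 H.
U = ½LI² = ½(4.724×10^-4)(13.4)² = 4.241×10^-2 J.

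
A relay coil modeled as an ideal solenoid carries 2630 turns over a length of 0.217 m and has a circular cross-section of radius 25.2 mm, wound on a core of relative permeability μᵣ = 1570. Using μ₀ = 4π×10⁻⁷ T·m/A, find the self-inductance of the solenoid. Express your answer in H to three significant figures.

L ≈ 125 H

A = πr² = π(2.520×10^-2 m)² = 1.995×10^-3 m².
For a long solenoid, L = μ₀μᵣN²A/ℓ.
L = (4π×10⁻⁷)(1570)(2630)²(1.995×10^-3)/(0.217 m) = 125.46 H.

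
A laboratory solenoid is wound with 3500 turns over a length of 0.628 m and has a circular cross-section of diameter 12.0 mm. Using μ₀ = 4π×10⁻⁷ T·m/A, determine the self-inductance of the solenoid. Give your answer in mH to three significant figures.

A = π(d/2)² = π(6.000×10^-3 m)² = 1.131×10^-4 m².
For a long solenoid, L = μ₀N²A/ℓ.
L = (4π×10⁻⁷)(3500)²(1.131×10^-4)/(0.628 m) = 2.772×10^-3 H.

L ≈ 2.77 mH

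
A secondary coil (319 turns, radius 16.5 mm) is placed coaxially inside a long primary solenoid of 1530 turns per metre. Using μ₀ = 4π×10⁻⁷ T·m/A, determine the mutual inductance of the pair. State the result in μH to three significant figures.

The outer solenoid produces a uniform field B₁ = μ₀n₁I₁ across the inner coil,
so the flux linkage is N₂Φ = N₂B₁A₂ = μ₀n₁N₂A₂·I₁, giving M = μ₀n₁N₂A₂.
A₂ = πr² = π(1.650×10^-2 m)² = 8.553×10^-4 m².
M = (4π×10⁻⁷)(1530)(319)(8.553×10^-4) = 5.246×10^-4 H.

M ≈ 525 μH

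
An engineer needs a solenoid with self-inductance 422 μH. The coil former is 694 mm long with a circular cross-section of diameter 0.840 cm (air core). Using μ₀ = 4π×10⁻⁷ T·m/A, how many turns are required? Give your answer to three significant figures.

N ≈ 2050 turns

A = π(d/2)² = π(4.200×10^-3 m)² = 5.542×10^-5 m².
From L = μ₀N²A/ℓ, N = √(Lℓ / (μ₀A)).
N = √[(4.220×10^-4)(0.694) / ((4π×10⁻⁷)×5.542×10^-5)] = √(4.205×10^6) ≈ 2050.7.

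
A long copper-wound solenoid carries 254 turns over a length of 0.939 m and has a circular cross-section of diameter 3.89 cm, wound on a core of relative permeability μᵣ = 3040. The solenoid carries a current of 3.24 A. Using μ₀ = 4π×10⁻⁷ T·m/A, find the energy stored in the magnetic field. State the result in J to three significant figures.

U ≈ 1.64 J

A = π(d/2)² = π(1.945×10^-2 m)² = 1.188×10^-3 m².
L = μ₀μᵣN²A/ℓ = (4π×10⁻⁷)(3040)(254)²(1.188×10^-3)/(0.939) = 0.3119 H.
U = ½LI² = ½(0.3119)(3.24)² = 1.637 J.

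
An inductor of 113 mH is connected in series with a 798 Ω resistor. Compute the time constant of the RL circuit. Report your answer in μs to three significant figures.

τ = L/R = (0.113 H)/(798 Ω) = 1.416×10^-4 s.

τ ≈ 142 μs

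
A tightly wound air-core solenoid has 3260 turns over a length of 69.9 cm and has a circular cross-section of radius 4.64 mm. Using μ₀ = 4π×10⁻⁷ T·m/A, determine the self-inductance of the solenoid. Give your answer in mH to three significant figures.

A = πr² = π(4.640×10^-3 m)² = 6.764×10^-5 m².
For a long solenoid, L = μ₀N²A/ℓ.
L = (4π×10⁻⁷)(3260)²(6.764×10^-5)/(0.699 m) = 1.292×10^-3 H.

L ≈ 1.29 mH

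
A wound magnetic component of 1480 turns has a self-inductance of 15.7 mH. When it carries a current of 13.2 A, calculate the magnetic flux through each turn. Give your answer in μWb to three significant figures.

From L = NΦ_B/I, the flux per turn is Φ_B = LI/N.
Φ_B = (1.570×10^-2 H)(13.2 A)/1480 = 1.400×10^-4 Wb.

Φ_B ≈ 140 μWb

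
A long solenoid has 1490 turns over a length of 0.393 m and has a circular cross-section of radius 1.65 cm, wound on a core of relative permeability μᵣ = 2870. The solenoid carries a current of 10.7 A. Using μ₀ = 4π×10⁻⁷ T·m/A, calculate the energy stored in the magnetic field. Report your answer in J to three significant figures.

U ≈ 998 J

A = πr² = π(1.650×10^-2 m)² = 8.553×10^-4 m².
L = μ₀μᵣN²A/ℓ = (4π×10⁻⁷)(2870)(1490)²(8.553×10^-4)/(0.393) = 17.43 H.
U = ½LI² = ½(17.43)(10.7)² = 997.5 J.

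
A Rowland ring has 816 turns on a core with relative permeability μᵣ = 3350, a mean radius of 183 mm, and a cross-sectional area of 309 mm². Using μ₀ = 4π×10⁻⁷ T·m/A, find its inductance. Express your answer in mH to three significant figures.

For a thin toroid, L = μ₀μᵣN²A/(2πR).
L = (4π×10⁻⁷)(3350)(816)²(3.090×10^-4) / (2π×0.183 m) = 0.7533 H.

L ≈ 753 mH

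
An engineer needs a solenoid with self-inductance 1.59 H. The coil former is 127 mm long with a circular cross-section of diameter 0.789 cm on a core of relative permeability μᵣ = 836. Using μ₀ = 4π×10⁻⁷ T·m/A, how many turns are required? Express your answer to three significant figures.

N ≈ 1980 turns

A = π(d/2)² = π(3.945×10^-3 m)² = 4.889×10^-5 m².
From L = μ₀μᵣN²A/ℓ, N = √(Lℓ / (μ₀μᵣA)).
N = √[(1.59)(0.127) / ((4π×10⁻⁷)(836)×4.889×10^-5)] = √(3.931×10^6) ≈ 1982.8.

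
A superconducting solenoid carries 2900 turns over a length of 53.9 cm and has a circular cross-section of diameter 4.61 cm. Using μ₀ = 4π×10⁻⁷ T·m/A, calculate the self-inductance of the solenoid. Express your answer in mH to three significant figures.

L ≈ 32.7 mH

A = π(d/2)² = π(2.305×10^-2 m)² = 1.669×10^-3 m².
For a long solenoid, L = μ₀N²A/ℓ.
L = (4π×10⁻⁷)(2900)²(1.669×10^-3)/(0.539 m) = 3.273×10^-2 H.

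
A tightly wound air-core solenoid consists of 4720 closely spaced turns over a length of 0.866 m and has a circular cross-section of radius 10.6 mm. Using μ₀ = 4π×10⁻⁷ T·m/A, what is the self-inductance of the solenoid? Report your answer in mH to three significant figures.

L ≈ 11.4 mH

A = πr² = π(1.060×10^-2 m)² = 3.530×10^-4 m².
For a long solenoid, L = μ₀N²A/ℓ.
L = (4π×10⁻⁷)(4720)²(3.530×10^-4)/(0.866 m) = 1.141×10^-2 H.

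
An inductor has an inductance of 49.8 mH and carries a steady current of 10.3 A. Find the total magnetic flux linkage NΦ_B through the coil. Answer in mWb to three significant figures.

From L = NΦ_B/I, the flux linkage is NΦ_B = LI.
NΦ_B = (4.980×10^-2 H)(10.3 A) = 0.5129 Wb.

NΦ_B ≈ 513 mWb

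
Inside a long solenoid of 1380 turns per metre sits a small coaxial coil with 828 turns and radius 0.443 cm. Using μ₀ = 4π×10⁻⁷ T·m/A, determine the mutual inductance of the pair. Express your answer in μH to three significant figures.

The outer solenoid produces a uniform field B₁ = μ₀n₁I₁ across the inner coil,
so the flux linkage is N₂Φ = N₂B₁A₂ = μ₀n₁N₂A₂·I₁, giving M = μ₀n₁N₂A₂.
A₂ = πr² = π(4.430×10^-3 m)² = 6.165×10^-5 m².
M = (4π×10⁻⁷)(1380)(828)(6.165×10^-5) = 8.853×10^-5 H.

M ≈ 88.5 μH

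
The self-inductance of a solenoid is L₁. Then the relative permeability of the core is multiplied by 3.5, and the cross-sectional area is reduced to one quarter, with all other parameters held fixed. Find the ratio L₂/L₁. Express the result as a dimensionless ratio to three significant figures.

L₂/L₁ = 0.875

For a solenoid, L ∝ μᵣN²A/ℓ.
L₂/L₁ = (3.5) × (0.25) = 0.875.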